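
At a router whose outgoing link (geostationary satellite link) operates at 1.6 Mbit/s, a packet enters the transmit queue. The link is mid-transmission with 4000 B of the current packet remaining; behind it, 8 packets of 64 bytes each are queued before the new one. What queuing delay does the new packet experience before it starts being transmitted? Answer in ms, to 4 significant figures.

22.56 ms

Each queued packet: L/R = 512/1600000 = 0.32 ms.
8 queued → 2.56 ms.
Plus remaining 32000 bits of current packet: 20 ms.
Queuing delay = 22.56 ms.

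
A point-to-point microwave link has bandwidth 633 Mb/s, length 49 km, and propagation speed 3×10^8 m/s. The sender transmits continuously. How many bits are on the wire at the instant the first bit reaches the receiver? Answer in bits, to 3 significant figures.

Propagation delay = 49000 / 300000000 = 0.000163333 s.
BDP = R × t_prop = 633000000 × 0.000163333 = 103390 bits.

103000 bits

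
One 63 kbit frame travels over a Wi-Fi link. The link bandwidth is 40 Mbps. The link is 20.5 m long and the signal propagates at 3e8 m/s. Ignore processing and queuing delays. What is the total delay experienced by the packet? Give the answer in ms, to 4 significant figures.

1.575 ms

L = 63000 bits.
Transmission delay = L/R = 63000 / 40000000 = 1.575 ms.
Propagation delay = d/s = 20.5 m / 300000000 m/s = 6.83333e-05 ms.
Total = 1.575 ms.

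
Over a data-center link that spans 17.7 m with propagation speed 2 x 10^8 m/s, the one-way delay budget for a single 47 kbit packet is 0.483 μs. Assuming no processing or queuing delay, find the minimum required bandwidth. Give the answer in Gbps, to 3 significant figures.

119 Gbps

Propagation delay = 17.7 / 200000000 = 0.0885 μs.
Transmission budget = 0.483 − 0.0885 = 0.3945 μs.
R ≥ L / t_tx = 47000 bits / 3.945e-07 s = 119 Gbps.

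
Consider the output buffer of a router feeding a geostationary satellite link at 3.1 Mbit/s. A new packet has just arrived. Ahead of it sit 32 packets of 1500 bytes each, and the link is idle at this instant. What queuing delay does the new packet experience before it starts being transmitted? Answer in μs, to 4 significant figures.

Each queued packet: L/R = 12000/3100000 = 3870.97 μs.
32 queued → 123871 μs.
Queuing delay = 123900 μs.

123900 μs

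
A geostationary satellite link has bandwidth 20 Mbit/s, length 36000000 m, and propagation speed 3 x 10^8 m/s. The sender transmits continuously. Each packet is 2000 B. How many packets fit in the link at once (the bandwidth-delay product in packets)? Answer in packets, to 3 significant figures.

150 packets

Propagation delay = 36000000 / 300000000 = 0.12 s.
BDP = R × t_prop = 20000000 × 0.12 = 2400000 bits.
In packets of 16000 bits: 150 packets.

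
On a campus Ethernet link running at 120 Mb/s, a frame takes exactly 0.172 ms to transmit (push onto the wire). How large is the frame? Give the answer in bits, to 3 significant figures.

20600 bits

L = R × t_tx = 120000000 b/s × 0.000172 s = 20640 bits.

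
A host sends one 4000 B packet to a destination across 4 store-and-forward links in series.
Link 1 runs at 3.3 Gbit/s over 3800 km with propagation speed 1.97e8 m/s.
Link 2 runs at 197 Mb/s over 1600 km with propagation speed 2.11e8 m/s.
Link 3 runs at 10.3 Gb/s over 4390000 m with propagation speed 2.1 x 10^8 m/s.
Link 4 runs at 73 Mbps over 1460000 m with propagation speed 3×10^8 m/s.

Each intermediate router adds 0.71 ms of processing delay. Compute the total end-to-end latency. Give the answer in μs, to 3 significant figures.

55400 μs

L = 4000 × 8 = 32000 bits.
Transmission delays (L/R per hop): 9.69697, 162.437, 3.1068, 438.356 μs; sum = 613.596 μs.
Propagation delays (d/s per hop): 19289.3, 7582.94, 20904.8, 4866.67 μs; sum = 52643.7 μs.
Processing at 3 router(s): 3 × 0.71 ms = 2130 μs.
End-to-end = 55400 μs.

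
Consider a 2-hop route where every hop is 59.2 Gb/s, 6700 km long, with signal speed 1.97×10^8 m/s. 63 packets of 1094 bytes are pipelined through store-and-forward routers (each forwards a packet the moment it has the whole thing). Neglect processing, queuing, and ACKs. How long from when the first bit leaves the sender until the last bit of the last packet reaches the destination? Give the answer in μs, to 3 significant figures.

Per-hop transmission t_tx = L/R = 8752/59200000000 = 0.147838 μs.
Per-hop propagation t_prop = 6700000/197000000 = 34010.2 μs.
Pipeline fill: first packet needs 2·t_tx to clear all hops; remaining 62 packets each add one t_tx.
Total = (2+63-1)·t_tx + 2·t_prop = 64·0.147838 + 2·34010.2 = 68000 μs.

68000 μs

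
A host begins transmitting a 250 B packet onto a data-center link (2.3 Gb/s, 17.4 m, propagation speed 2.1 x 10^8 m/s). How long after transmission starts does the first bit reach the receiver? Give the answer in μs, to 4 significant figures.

0.08286 μs

First bit experiences only propagation delay: d/s = 17.4/210000000 = 0.08286 μs.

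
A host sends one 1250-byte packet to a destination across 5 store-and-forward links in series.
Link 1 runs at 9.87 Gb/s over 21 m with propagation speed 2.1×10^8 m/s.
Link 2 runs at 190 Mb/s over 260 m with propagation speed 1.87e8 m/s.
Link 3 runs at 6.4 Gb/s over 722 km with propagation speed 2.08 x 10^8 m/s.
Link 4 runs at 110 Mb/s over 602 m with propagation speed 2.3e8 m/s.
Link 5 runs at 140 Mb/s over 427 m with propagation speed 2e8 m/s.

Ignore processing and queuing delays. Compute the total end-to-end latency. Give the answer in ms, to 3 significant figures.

3.69 ms

L = 1250 × 8 = 10000 bits.
Transmission delays (L/R per hop): 0.00101317, 0.0526316, 0.0015625, 0.0909091, 0.0714286 ms; sum = 0.217545 ms.
Propagation delays (d/s per hop): 0.0001, 0.00139037, 3.47115, 0.00261739, 0.002135 ms; sum = 3.4774 ms.
End-to-end = 3.69 ms.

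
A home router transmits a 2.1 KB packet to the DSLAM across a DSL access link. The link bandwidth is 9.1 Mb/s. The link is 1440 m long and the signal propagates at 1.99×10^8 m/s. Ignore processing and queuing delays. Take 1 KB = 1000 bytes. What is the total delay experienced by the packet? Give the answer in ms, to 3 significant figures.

L = 16800 bits.
Transmission delay = L/R = 16800 / 9100000 = 1.84615 ms.
Propagation delay = d/s = 1440 m / 199000000 m/s = 0.00723618 ms.
Total = 1.85 ms.

1.85 ms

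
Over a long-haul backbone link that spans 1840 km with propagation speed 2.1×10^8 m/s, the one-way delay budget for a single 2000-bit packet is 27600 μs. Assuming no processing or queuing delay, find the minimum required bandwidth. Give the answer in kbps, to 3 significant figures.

106 kbps

Propagation delay = 1840000 / 210000000 = 8761.9 μs.
Transmission budget = 27600 − 8761.9 = 18838.1 μs.
R ≥ L / t_tx = 2000 bits / 0.0188381 s = 106 kbps.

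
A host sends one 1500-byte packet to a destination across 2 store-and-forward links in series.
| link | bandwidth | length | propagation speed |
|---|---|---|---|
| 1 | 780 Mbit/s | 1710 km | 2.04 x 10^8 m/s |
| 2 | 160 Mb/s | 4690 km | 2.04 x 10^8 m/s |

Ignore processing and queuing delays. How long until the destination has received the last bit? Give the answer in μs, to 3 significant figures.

31500 μs

L = 1500 × 8 = 12000 bits.
Transmission delays (L/R per hop): 15.3846, 75 μs; sum = 90.3846 μs.
Propagation delays (d/s per hop): 8382.35, 22990.2 μs; sum = 31372.5 μs.
End-to-end = 31500 μs.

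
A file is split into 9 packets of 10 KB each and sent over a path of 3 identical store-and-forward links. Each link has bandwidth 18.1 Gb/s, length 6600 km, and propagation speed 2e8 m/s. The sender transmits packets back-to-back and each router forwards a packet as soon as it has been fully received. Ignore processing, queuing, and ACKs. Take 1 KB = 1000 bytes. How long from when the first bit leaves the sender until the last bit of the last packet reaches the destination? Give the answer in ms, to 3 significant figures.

99.0 ms

Per-hop transmission t_tx = L/R = 80000/18100000000 = 0.00441989 ms.
Per-hop propagation t_prop = 6600000/200000000 = 33 ms.
Pipeline fill: first packet needs 3·t_tx to clear all hops; remaining 8 packets each add one t_tx.
Total = (3+9-1)·t_tx + 3·t_prop = 11·0.00441989 + 3·33 = 99.0 ms.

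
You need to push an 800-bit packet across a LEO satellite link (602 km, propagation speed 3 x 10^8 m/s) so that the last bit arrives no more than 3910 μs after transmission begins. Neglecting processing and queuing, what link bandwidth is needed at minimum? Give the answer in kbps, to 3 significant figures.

420 kbps

Propagation delay = 602000 / 300000000 = 2006.67 μs.
Transmission budget = 3910 − 2006.67 = 1903.33 μs.
R ≥ L / t_tx = 800 bits / 0.00190333 s = 420 kbps.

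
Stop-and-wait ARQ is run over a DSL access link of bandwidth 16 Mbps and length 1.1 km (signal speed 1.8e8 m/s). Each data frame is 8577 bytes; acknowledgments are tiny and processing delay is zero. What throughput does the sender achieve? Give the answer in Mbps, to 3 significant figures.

16.0 Mbps

t_tx = L/R = 68616/16000000 = 0.0042885 s.
t_prop = 1100/180000000 = 6.11111e-06 s; RTT = 1.22222e-05 s.
Cycle = t_tx + RTT = 0.00430072 s.
Throughput = L / cycle = 68616 / 0.00430072 = 16.0 Mbps.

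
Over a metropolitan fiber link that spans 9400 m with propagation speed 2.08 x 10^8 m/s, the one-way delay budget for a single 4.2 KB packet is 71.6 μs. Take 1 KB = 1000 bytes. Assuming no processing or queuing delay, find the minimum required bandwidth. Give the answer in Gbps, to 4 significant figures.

1.272 Gbps

L = 33600 bits.
Propagation delay = 9400 / 208000000 = 45.1923 μs.
Transmission budget = 71.6 − 45.1923 = 26.4077 μs.
R ≥ L / t_tx = 33600 bits / 2.64077e-05 s = 1.272 Gbps.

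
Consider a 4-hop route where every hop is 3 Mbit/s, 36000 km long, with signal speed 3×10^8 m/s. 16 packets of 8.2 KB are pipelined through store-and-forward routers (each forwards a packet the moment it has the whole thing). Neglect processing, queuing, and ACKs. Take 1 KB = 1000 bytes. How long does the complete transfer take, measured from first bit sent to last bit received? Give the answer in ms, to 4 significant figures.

Per-hop transmission t_tx = L/R = 65600/3000000 = 21.8667 ms.
Per-hop propagation t_prop = 36000000/300000000 = 120 ms.
Pipeline fill: first packet needs 4·t_tx to clear all hops; remaining 15 packets each add one t_tx.
Total = (4+16-1)·t_tx + 4·t_prop = 19·21.8667 + 4·120 = 895.5 ms.

895.5 ms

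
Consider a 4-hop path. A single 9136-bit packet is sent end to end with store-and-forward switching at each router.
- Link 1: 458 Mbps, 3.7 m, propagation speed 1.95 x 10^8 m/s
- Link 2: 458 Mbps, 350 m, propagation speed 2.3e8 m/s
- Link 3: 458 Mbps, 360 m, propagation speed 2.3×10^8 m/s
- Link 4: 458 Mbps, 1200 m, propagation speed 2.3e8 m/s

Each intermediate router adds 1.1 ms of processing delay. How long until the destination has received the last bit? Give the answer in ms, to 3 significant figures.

Transmission delay per hop = L/R = 9136/458000000 = 0.0199476 ms; 4 hops → 0.0797904 ms.
Propagation delays (d/s per hop): 1.89744e-05, 0.00152174, 0.00156522, 0.00521739 ms; sum = 0.00832332 ms.
Processing at 3 router(s): 3 × 1.1 ms = 3.3 ms.
End-to-end = 3.39 ms.

3.39 ms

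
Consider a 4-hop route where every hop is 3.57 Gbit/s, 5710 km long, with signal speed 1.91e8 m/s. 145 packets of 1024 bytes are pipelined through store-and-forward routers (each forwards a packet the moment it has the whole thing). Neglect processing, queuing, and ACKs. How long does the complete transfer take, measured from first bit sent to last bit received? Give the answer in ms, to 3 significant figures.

Per-hop transmission t_tx = L/R = 8192/3570000000 = 0.00229468 ms.
Per-hop propagation t_prop = 5710000/191000000 = 29.8953 ms.
Pipeline fill: first packet needs 4·t_tx to clear all hops; remaining 144 packets each add one t_tx.
Total = (4+145-1)·t_tx + 4·t_prop = 148·0.00229468 + 4·29.8953 = 120 ms.

120 ms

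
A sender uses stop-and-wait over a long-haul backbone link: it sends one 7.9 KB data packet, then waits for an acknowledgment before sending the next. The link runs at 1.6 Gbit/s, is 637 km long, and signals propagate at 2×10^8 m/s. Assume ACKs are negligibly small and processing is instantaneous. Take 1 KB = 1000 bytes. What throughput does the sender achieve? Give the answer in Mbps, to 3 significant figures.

9.86 Mbps

t_tx = L/R = 63200/1600000000 = 3.95e-05 s.
t_prop = 637000/200000000 = 0.003185 s; RTT = 0.00637 s.
Cycle = t_tx + RTT = 0.0064095 s.
Throughput = L / cycle = 63200 / 0.0064095 = 9.86 Mbps.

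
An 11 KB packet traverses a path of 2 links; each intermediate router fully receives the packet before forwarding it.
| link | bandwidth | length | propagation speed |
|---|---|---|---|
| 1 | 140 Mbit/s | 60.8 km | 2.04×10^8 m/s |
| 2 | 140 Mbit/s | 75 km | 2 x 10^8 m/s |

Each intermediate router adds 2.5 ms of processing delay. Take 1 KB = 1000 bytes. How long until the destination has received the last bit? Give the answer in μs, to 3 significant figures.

L = 88000 bits.
Transmission delay per hop = L/R = 88000/140000000 = 628.571 μs; 2 hops → 1257.14 μs.
Propagation delays (d/s per hop): 298.039, 375 μs; sum = 673.039 μs.
Processing at 1 router(s): 1 × 2.5 ms = 2500 μs.
End-to-end = 4430 μs.

4430 μs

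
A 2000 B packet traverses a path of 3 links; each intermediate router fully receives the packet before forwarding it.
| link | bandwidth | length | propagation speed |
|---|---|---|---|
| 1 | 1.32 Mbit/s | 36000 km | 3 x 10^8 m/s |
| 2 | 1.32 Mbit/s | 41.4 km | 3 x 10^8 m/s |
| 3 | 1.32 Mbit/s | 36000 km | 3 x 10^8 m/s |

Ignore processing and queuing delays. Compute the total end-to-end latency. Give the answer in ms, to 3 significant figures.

L = 2000 × 8 = 16000 bits.
Transmission delay per hop = L/R = 16000/1320000 = 12.1212 ms; 3 hops → 36.3636 ms.
Propagation delays (d/s per hop): 120, 0.138, 120 ms; sum = 240.138 ms.
End-to-end = 277 ms.

277 ms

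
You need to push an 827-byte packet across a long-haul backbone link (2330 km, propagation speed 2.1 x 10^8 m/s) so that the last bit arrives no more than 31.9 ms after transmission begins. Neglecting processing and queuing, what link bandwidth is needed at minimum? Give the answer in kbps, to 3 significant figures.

L = 6616 bits.
Propagation delay = 2330000 / 210000000 = 11.0952 ms.
Transmission budget = 31.9 − 11.0952 = 20.8048 ms.
R ≥ L / t_tx = 6616 bits / 0.0208048 s = 318 kbps.

318 kbps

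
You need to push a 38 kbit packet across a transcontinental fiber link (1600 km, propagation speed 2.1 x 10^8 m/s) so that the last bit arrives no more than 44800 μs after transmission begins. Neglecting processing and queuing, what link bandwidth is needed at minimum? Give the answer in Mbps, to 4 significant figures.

Propagation delay = 1600000 / 210000000 = 7619.05 μs.
Transmission budget = 44800 − 7619.05 = 37181 μs.
R ≥ L / t_tx = 38000 bits / 0.037181 s = 1.022 Mbps.

1.022 Mbps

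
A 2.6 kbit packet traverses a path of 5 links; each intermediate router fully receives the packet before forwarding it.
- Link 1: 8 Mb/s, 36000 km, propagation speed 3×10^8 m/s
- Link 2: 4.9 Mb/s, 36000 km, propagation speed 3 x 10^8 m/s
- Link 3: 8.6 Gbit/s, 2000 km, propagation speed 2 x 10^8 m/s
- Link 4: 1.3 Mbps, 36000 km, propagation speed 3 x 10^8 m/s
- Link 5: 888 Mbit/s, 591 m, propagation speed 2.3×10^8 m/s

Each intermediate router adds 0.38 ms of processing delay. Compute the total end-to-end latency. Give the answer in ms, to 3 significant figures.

374 ms

L = 2600 bits.
Transmission delays (L/R per hop): 0.325, 0.530612, 0.000302326, 2, 0.00292793 ms; sum = 2.85884 ms.
Propagation delays (d/s per hop): 120, 120, 10, 120, 0.00256957 ms; sum = 370.003 ms.
Processing at 4 router(s): 4 × 0.38 ms = 1.52 ms.
End-to-end = 374 ms.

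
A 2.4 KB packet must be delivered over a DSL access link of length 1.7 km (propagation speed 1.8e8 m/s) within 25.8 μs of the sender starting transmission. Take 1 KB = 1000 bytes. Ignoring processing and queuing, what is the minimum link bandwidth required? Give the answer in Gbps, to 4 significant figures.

1.174 Gbps

L = 19200 bits.
Propagation delay = 1700 / 180000000 = 9.44444 μs.
Transmission budget = 25.8 − 9.44444 = 16.3556 μs.
R ≥ L / t_tx = 19200 bits / 1.63556e-05 s = 1.174 Gbps.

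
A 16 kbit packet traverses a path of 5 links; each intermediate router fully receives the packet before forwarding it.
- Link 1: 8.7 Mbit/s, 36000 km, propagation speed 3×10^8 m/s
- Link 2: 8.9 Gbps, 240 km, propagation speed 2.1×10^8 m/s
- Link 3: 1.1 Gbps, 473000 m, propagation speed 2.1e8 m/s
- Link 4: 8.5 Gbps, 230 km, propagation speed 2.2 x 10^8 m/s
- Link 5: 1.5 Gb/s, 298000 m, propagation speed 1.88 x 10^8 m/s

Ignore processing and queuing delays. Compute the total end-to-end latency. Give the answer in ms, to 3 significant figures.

128 ms

L = 16000 bits.
Transmission delays (L/R per hop): 1.83908, 0.00179775, 0.0145455, 0.00188235, 0.0106667 ms; sum = 1.86797 ms.
Propagation delays (d/s per hop): 120, 1.14286, 2.25238, 1.04545, 1.58511 ms; sum = 126.026 ms.
End-to-end = 128 ms.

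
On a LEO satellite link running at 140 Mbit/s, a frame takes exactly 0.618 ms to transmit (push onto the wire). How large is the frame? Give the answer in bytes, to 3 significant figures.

10800 bytes

L = R × t_tx = 140000000 b/s × 0.000618 s = 86520 bits.
In bytes: 86520 / 8 = 10800 bytes.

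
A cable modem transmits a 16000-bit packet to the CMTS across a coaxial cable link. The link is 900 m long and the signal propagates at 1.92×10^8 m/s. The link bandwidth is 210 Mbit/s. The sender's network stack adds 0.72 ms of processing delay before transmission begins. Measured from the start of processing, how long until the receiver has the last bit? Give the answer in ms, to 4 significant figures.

0.8009 ms

Transmission delay = L/R = 16000 / 210000000 = 0.0761905 ms.
Propagation delay = d/s = 900 m / 192000000 m/s = 0.0046875 ms.
Plus processing delay 0.72 ms = 0.72 ms.
Total = 0.8009 ms.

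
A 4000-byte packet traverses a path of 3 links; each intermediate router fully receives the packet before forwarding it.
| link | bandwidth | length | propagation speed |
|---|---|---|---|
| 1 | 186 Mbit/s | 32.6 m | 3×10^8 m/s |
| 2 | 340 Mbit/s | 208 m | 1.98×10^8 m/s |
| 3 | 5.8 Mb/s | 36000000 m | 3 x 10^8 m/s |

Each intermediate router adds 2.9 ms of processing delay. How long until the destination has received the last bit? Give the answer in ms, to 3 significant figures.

132 ms

L = 4000 × 8 = 32000 bits.
Transmission delays (L/R per hop): 0.172043, 0.0941176, 5.51724 ms; sum = 5.7834 ms.
Propagation delays (d/s per hop): 0.000108667, 0.00105051, 120 ms; sum = 120.001 ms.
Processing at 2 router(s): 2 × 2.9 ms = 5.8 ms.
End-to-end = 132 ms.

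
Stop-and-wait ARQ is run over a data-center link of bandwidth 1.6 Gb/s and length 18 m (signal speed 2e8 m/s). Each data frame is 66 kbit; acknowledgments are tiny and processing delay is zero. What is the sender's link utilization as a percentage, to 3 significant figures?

99.6 %

t_tx = L/R = 66000/1600000000 = 4.125e-05 s.
t_prop = 18/200000000 = 9e-08 s; RTT = 1.8e-07 s.
Cycle = t_tx + RTT = 4.143e-05 s.
Utilization = t_tx / cycle = 4.125e-05/4.143e-05 = 99.6 %.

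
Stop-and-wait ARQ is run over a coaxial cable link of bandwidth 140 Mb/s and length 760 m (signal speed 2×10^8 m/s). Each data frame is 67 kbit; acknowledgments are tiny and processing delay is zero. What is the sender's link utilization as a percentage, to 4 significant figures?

98.44 %

t_tx = L/R = 67000/140000000 = 0.000478571 s.
t_prop = 760/200000000 = 3.8e-06 s; RTT = 7.6e-06 s.
Cycle = t_tx + RTT = 0.000486171 s.
Utilization = t_tx / cycle = 0.000478571/0.000486171 = 98.44 %.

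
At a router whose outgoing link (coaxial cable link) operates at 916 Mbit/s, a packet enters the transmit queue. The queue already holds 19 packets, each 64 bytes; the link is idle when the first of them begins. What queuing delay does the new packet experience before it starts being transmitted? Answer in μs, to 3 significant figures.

Each queued packet: L/R = 512/916000000 = 0.558952 μs.
19 queued → 10.6201 μs.
Queuing delay = 10.6 μs.

10.6 μs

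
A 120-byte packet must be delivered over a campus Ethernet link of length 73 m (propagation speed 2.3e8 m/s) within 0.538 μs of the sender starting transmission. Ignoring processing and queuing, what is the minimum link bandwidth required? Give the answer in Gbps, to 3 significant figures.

4.35 Gbps

L = 960 bits.
Propagation delay = 73 / 2.3e+08 = 0.317391 μs.
Transmission budget = 0.538 − 0.317391 = 0.220609 μs.
R ≥ L / t_tx = 960 bits / 2.20609e-07 s = 4.35 Gbps.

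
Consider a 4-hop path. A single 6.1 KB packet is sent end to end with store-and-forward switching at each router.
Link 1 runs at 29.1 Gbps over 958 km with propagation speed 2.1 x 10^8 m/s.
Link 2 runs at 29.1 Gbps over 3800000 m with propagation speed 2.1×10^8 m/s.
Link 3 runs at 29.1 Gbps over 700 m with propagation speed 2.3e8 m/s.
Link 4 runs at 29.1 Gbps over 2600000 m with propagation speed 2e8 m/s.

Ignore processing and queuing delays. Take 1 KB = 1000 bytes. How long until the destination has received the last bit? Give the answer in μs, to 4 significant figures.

35670 μs

L = 48800 bits.
Transmission delay per hop = L/R = 48800/29100000000 = 1.67698 μs; 4 hops → 6.7079 μs.
Propagation delays (d/s per hop): 4561.9, 18095.2, 3.04348, 13000 μs; sum = 35660.2 μs.
End-to-end = 35670 μs.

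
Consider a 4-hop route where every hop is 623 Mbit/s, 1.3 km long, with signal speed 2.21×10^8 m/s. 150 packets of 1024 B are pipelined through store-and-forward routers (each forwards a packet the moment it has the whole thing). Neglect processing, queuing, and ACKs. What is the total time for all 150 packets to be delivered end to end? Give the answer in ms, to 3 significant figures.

2.04 ms

Per-hop transmission t_tx = L/R = 8192/623000000 = 0.0131493 ms.
Per-hop propagation t_prop = 1300/221000000 = 0.00588235 ms.
Pipeline fill: first packet needs 4·t_tx to clear all hops; remaining 149 packets each add one t_tx.
Total = (4+150-1)·t_tx + 4·t_prop = 153·0.0131493 + 4·0.00588235 = 2.04 ms.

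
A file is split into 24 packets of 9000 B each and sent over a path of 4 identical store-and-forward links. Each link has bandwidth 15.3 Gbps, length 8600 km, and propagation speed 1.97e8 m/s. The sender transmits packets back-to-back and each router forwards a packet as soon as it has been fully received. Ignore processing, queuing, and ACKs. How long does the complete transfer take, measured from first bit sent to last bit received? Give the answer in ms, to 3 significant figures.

Per-hop transmission t_tx = L/R = 72000/15300000000 = 0.00470588 ms.
Per-hop propagation t_prop = 8600000/197000000 = 43.6548 ms.
Pipeline fill: first packet needs 4·t_tx to clear all hops; remaining 23 packets each add one t_tx.
Total = (4+24-1)·t_tx + 4·t_prop = 27·0.00470588 + 4·43.6548 = 175 ms.

175 ms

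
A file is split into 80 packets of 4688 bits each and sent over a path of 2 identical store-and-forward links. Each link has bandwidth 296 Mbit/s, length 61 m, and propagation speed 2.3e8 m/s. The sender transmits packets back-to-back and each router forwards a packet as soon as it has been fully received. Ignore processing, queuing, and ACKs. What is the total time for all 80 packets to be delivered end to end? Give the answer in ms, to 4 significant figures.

1.283 ms

Per-hop transmission t_tx = L/R = 4688/296000000 = 0.0158378 ms.
Per-hop propagation t_prop = 61/2.3e+08 = 0.000265217 ms.
Pipeline fill: first packet needs 2·t_tx to clear all hops; remaining 79 packets each add one t_tx.
Total = (2+80-1)·t_tx + 2·t_prop = 81·0.0158378 + 2·0.000265217 = 1.283 ms.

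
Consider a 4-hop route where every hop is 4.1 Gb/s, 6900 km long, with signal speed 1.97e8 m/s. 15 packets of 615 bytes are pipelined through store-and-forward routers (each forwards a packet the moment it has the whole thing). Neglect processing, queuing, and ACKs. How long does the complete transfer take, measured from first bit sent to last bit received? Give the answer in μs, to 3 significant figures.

140000 μs

Per-hop transmission t_tx = L/R = 4920/4.1e+09 = 1.2 μs.
Per-hop propagation t_prop = 6900000/197000000 = 35025.4 μs.
Pipeline fill: first packet needs 4·t_tx to clear all hops; remaining 14 packets each add one t_tx.
Total = (4+15-1)·t_tx + 4·t_prop = 18·1.2 + 4·35025.4 = 140000 μs.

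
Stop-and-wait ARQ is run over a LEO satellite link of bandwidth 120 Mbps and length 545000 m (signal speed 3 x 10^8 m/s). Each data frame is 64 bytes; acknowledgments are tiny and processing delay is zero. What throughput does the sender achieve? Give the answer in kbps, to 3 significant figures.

t_tx = L/R = 512/120000000 = 4.26667e-06 s.
t_prop = 545000/300000000 = 0.00181667 s; RTT = 0.00363333 s.
Cycle = t_tx + RTT = 0.0036376 s.
Throughput = L / cycle = 512 / 0.0036376 = 141 kbps.

141 kbps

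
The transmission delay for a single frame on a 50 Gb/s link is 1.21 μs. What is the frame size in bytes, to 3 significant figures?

L = R × t_tx = 50000000000 b/s × 1.21e-06 s = 60500 bits.
In bytes: 60500 / 8 = 7560 bytes.

7560 bytes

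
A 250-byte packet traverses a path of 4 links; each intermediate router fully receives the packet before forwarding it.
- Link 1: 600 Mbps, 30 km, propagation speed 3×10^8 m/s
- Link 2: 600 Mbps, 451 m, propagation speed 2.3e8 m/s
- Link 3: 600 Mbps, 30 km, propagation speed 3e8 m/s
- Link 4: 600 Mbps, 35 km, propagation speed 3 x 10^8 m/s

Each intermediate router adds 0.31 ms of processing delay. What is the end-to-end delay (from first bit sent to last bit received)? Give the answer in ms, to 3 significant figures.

L = 250 × 8 = 2000 bits.
Transmission delay per hop = L/R = 2000/600000000 = 0.00333333 ms; 4 hops → 0.0133333 ms.
Propagation delays (d/s per hop): 0.1, 0.00196087, 0.1, 0.116667 ms; sum = 0.318628 ms.
Processing at 3 router(s): 3 × 0.31 ms = 0.93 ms.
End-to-end = 1.26 ms.

1.26 ms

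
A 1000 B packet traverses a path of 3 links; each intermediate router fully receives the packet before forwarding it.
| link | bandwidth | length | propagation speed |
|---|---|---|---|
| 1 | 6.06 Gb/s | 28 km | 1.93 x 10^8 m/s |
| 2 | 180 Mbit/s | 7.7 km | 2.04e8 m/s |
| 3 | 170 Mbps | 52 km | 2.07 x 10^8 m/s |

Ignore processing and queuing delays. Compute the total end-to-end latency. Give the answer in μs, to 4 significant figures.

L = 1000 × 8 = 8000 bits.
Transmission delays (L/R per hop): 1.32013, 44.4444, 47.0588 μs; sum = 92.8234 μs.
Propagation delays (d/s per hop): 145.078, 37.7451, 251.208 μs; sum = 434.031 μs.
End-to-end = 526.9 μs.

526.9 μs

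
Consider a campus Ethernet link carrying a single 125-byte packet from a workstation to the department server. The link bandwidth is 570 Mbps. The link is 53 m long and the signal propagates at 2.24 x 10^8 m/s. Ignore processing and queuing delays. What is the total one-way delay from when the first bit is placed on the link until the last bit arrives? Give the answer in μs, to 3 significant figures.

1.99 μs

L = 125 × 8 = 1000 bits.
Transmission delay = L/R = 1000 / 570000000 = 1.75439 μs.
Propagation delay = d/s = 53 m / 2.24e+08 m/s = 0.236607 μs.
Total = 1.99 μs.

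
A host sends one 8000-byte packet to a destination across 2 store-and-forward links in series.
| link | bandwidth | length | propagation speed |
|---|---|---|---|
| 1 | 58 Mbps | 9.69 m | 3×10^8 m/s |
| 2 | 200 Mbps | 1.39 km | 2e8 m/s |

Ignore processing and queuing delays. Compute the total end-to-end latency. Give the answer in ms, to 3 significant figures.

1.43 ms

L = 8000 × 8 = 64000 bits.
Transmission delays (L/R per hop): 1.10345, 0.32 ms; sum = 1.42345 ms.
Propagation delays (d/s per hop): 3.23e-05, 0.00695 ms; sum = 0.0069823 ms.
End-to-end = 1.43 ms.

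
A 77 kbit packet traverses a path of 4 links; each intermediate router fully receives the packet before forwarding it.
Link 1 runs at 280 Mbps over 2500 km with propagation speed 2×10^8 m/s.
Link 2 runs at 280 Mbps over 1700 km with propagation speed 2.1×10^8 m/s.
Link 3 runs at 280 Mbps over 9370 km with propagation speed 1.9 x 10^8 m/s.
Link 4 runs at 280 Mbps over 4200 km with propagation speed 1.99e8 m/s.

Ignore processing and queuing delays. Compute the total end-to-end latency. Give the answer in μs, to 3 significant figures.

L = 77000 bits.
Transmission delay per hop = L/R = 77000/280000000 = 275 μs; 4 hops → 1100 μs.
Propagation delays (d/s per hop): 12500, 8095.24, 49315.8, 21105.5 μs; sum = 91016.6 μs.
End-to-end = 92100 μs.

92100 μs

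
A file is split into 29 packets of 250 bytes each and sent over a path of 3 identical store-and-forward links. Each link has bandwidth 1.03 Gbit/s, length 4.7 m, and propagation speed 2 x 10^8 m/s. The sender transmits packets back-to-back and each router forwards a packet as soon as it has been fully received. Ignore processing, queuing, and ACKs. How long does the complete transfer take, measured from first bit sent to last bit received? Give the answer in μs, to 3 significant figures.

60.3 μs

Per-hop transmission t_tx = L/R = 2000/1030000000 = 1.94175 μs.
Per-hop propagation t_prop = 4.7/200000000 = 0.0235 μs.
Pipeline fill: first packet needs 3·t_tx to clear all hops; remaining 28 packets each add one t_tx.
Total = (3+29-1)·t_tx + 3·t_prop = 31·1.94175 + 3·0.0235 = 60.3 μs.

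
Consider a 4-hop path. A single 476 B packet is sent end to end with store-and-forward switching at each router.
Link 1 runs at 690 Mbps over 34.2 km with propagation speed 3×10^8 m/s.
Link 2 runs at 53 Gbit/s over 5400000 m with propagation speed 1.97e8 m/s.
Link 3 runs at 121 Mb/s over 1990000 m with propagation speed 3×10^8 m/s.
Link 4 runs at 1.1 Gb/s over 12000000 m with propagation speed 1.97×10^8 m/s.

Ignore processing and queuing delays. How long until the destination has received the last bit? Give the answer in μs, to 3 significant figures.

95100 μs

L = 476 × 8 = 3808 bits.
Transmission delays (L/R per hop): 5.51884, 0.0718491, 31.4711, 3.46182 μs; sum = 40.5236 μs.
Propagation delays (d/s per hop): 114, 27411.2, 6633.33, 60913.7 μs; sum = 95072.2 μs.
End-to-end = 95100 μs.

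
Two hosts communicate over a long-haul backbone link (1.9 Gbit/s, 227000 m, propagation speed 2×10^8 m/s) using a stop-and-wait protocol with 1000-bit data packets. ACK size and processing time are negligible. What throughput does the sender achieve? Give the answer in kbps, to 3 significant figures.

t_tx = L/R = 1000/1900000000 = 5.26316e-07 s.
t_prop = 227000/200000000 = 0.001135 s; RTT = 0.00227 s.
Cycle = t_tx + RTT = 0.00227053 s.
Throughput = L / cycle = 1000 / 0.00227053 = 440 kbps.

440 kbps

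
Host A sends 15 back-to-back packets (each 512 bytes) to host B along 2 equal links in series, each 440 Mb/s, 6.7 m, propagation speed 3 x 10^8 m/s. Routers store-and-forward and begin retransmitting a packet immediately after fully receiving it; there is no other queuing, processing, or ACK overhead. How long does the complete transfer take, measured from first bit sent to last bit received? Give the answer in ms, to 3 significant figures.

Per-hop transmission t_tx = L/R = 4096/440000000 = 0.00930909 ms.
Per-hop propagation t_prop = 6.7/300000000 = 2.23333e-05 ms.
Pipeline fill: first packet needs 2·t_tx to clear all hops; remaining 14 packets each add one t_tx.
Total = (2+15-1)·t_tx + 2·t_prop = 16·0.00930909 + 2·2.23333e-05 = 0.149 ms.

0.149 ms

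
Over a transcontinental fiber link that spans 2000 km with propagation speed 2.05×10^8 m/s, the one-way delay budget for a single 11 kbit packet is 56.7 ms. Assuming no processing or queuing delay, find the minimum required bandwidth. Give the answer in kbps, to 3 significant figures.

234 kbps

Propagation delay = 2000000 / 2.05e+08 = 9.7561 ms.
Transmission budget = 56.7 − 9.7561 = 46.9439 ms.
R ≥ L / t_tx = 11000 bits / 0.0469439 s = 234 kbps.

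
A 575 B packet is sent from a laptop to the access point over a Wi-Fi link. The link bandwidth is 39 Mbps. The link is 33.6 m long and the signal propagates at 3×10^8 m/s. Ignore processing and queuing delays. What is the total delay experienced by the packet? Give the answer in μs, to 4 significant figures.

L = 575 × 8 = 4600 bits.
Transmission delay = L/R = 4600 / 39000000 = 117.949 μs.
Propagation delay = d/s = 33.6 m / 300000000 m/s = 0.112 μs.
Total = 118.1 μs.

118.1 μs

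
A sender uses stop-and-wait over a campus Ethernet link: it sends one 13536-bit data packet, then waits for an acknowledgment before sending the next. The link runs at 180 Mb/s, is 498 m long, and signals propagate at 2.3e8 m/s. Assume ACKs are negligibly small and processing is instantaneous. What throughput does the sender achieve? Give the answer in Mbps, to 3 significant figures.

170 Mbps

t_tx = L/R = 13536/180000000 = 7.52e-05 s.
t_prop = 498/2.3e+08 = 2.16522e-06 s; RTT = 4.33043e-06 s.
Cycle = t_tx + RTT = 7.95304e-05 s.
Throughput = L / cycle = 13536 / 7.95304e-05 = 170 Mbps.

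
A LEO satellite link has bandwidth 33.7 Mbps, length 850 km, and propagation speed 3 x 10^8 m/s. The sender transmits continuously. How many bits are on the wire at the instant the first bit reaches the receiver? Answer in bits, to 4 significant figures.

95480 bits

Propagation delay = 850000 / 300000000 = 0.00283333 s.
BDP = R × t_prop = 33700000 × 0.00283333 = 95483.3 bits.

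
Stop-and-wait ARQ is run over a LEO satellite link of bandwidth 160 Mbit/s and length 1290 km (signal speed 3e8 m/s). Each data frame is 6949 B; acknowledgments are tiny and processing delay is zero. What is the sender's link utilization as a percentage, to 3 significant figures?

t_tx = L/R = 55592/160000000 = 0.00034745 s.
t_prop = 1290000/300000000 = 0.0043 s; RTT = 0.0086 s.
Cycle = t_tx + RTT = 0.00894745 s.
Utilization = t_tx / cycle = 0.00034745/0.00894745 = 3.88 %.

3.88 %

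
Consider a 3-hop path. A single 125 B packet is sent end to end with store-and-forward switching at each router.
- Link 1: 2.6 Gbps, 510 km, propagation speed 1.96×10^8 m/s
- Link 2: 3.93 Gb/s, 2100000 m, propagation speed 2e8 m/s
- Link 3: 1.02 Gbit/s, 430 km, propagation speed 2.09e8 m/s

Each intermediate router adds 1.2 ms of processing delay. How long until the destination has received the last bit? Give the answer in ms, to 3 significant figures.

L = 125 × 8 = 1000 bits.
Transmission delays (L/R per hop): 0.000384615, 0.000254453, 0.000980392 ms; sum = 0.00161946 ms.
Propagation delays (d/s per hop): 2.60204, 10.5, 2.05742 ms; sum = 15.1595 ms.
Processing at 2 router(s): 2 × 1.2 ms = 2.4 ms.
End-to-end = 17.6 ms.

17.6 ms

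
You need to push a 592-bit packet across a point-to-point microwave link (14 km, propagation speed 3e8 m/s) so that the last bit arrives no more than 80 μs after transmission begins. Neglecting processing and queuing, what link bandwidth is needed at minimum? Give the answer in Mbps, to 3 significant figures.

Propagation delay = 14000 / 300000000 = 46.6667 μs.
Transmission budget = 80 − 46.6667 = 33.3333 μs.
R ≥ L / t_tx = 592 bits / 3.33333e-05 s = 17.8 Mbps.

17.8 Mbps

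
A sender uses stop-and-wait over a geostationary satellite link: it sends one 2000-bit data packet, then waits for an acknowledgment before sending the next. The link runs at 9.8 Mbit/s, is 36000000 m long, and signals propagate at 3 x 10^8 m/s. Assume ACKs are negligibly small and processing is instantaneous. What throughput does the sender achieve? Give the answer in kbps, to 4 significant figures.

t_tx = L/R = 2000/9800000 = 0.000204082 s.
t_prop = 36000000/300000000 = 0.12 s; RTT = 0.24 s.
Cycle = t_tx + RTT = 0.240204 s.
Throughput = L / cycle = 2000 / 0.240204 = 8.326 kbps.

8.326 kbps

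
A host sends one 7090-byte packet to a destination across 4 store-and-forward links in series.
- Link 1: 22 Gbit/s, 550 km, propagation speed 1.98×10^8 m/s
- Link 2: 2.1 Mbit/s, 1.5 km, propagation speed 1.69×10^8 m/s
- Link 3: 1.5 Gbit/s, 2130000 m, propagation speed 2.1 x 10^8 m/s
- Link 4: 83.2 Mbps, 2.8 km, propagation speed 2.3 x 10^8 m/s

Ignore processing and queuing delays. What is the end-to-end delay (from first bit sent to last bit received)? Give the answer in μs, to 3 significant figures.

L = 7090 × 8 = 56720 bits.
Transmission delays (L/R per hop): 2.57818, 27009.5, 37.8133, 681.731 μs; sum = 27731.6 μs.
Propagation delays (d/s per hop): 2777.78, 8.87574, 10142.9, 12.1739 μs; sum = 12941.7 μs.
End-to-end = 40700 μs.

40700 μs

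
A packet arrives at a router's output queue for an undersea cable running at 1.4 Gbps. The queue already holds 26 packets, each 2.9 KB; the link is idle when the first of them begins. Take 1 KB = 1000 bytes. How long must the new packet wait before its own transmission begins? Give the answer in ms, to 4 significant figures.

0.4309 ms

Each queued packet: L/R = 23200/1400000000 = 0.0165714 ms.
26 queued → 0.430857 ms.
Queuing delay = 0.4309 ms.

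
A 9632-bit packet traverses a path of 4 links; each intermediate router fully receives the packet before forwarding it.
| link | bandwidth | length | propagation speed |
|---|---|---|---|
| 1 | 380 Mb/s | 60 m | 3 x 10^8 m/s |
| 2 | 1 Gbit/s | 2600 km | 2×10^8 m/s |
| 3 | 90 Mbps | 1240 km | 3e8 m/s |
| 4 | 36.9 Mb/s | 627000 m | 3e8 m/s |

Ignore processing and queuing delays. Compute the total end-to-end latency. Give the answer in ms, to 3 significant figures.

19.6 ms

Transmission delays (L/R per hop): 0.0253474, 0.009632, 0.107022, 0.26103 ms; sum = 0.403031 ms.
Propagation delays (d/s per hop): 0.0002, 13, 4.13333, 2.09 ms; sum = 19.2235 ms.
End-to-end = 19.6 ms.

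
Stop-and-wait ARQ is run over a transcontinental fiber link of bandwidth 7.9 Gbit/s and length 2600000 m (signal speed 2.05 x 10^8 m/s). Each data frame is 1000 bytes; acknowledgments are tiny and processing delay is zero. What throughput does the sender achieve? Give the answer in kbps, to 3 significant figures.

315 kbps

t_tx = L/R = 8000/7900000000 = 1.01266e-06 s.
t_prop = 2600000/2.05e+08 = 0.0126829 s; RTT = 0.0253659 s.
Cycle = t_tx + RTT = 0.0253669 s.
Throughput = L / cycle = 8000 / 0.0253669 = 315 kbps.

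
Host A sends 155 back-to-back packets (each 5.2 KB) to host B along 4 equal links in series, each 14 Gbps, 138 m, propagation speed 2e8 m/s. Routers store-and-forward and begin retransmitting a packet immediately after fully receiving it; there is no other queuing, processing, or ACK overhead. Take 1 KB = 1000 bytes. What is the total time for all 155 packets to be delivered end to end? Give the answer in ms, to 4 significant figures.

0.4722 ms

Per-hop transmission t_tx = L/R = 41600/14000000000 = 0.00297143 ms.
Per-hop propagation t_prop = 138/200000000 = 0.00069 ms.
Pipeline fill: first packet needs 4·t_tx to clear all hops; remaining 154 packets each add one t_tx.
Total = (4+155-1)·t_tx + 4·t_prop = 158·0.00297143 + 4·0.00069 = 0.4722 ms.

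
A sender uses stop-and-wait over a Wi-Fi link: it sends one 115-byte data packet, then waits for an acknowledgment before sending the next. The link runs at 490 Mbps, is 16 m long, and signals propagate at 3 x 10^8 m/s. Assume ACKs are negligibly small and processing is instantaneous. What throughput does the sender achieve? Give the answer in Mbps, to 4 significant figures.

t_tx = L/R = 920/490000000 = 1.87755e-06 s.
t_prop = 16/300000000 = 5.33333e-08 s; RTT = 1.06667e-07 s.
Cycle = t_tx + RTT = 1.98422e-06 s.
Throughput = L / cycle = 920 / 1.98422e-06 = 463.7 Mbps.

463.7 Mbps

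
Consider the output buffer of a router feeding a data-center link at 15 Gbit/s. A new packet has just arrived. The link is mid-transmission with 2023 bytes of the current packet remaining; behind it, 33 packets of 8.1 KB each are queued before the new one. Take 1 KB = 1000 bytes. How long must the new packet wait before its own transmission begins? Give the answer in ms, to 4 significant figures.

0.1436 ms

Each queued packet: L/R = 64800/15000000000 = 0.00432 ms.
33 queued → 0.14256 ms.
Plus remaining 16184 bits of current packet: 0.00107893 ms.
Queuing delay = 0.1436 ms.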